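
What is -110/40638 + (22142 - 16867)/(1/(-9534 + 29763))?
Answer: 2168199343970/20319 ≈ 1.0671e+8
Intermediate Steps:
-110/40638 + (22142 - 16867)/(1/(-9534 + 29763)) = -110*1/40638 + 5275/(1/20229) = -55/20319 + 5275/(1/20229) = -55/20319 + 5275*20229 = -55/20319 + 106707975 = 2168199343970/20319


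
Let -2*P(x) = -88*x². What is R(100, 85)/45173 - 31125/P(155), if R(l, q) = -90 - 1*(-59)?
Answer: -57551189/1910095132 ≈ -0.030130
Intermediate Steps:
R(l, q) = -31 (R(l, q) = -90 + 59 = -31)
P(x) = 44*x² (P(x) = -(-44)*x² = 44*x²)
R(100, 85)/45173 - 31125/P(155) = -31/45173 - 31125/(44*155²) = -31*1/45173 - 31125/(44*24025) = -31/45173 - 31125/1057100 = -31/45173 - 31125*1/1057100 = -31/45173 - 1245/42284 = -57551189/1910095132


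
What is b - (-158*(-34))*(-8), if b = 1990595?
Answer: 2033571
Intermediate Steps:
b - (-158*(-34))*(-8) = 1990595 - (-158*(-34))*(-8) = 1990595 - 5372*(-8) = 1990595 - 1*(-42976) = 1990595 + 42976 = 2033571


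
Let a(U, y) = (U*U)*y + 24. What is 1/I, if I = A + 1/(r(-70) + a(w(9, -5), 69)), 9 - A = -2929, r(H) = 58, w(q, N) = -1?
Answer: 151/443639 ≈ 0.00034037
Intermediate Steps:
a(U, y) = 24 + y*U**2 (a(U, y) = U**2*y + 24 = y*U**2 + 24 = 24 + y*U**2)
A = 2938 (A = 9 - 1*(-2929) = 9 + 2929 = 2938)
I = 443639/151 (I = 2938 + 1/(58 + (24 + 69*(-1)**2)) = 2938 + 1/(58 + (24 + 69*1)) = 2938 + 1/(58 + (24 + 69)) = 2938 + 1/(58 + 93) = 2938 + 1/151 = 443639/151 ≈ 2938.0)
1/I = 1/(443639/151) = 151/443639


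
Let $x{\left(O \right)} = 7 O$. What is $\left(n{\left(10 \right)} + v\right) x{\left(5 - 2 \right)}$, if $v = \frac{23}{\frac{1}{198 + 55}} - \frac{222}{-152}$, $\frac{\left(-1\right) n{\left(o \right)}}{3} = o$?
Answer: $\frac{9241575}{76} \approx 1.216 \cdot 10^{5}$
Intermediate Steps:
$n{\left(o \right)} = - 3 o$
$v = \frac{442355}{76}$ ($v = \frac{23}{\frac{1}{253}} - - \frac{111}{76} = 23 \frac{1}{\frac{1}{253}} + \frac{111}{76} = 23 \cdot 253 + \frac{111}{76} = 5819 + \frac{111}{76} = \frac{442355}{76} \approx 5820.5$)
$\left(n{\left(10 \right)} + v\right) x{\left(5 - 2 \right)} = \left(\left(-3\right) 10 + \frac{442355}{76}\right) 7 \left(5 - 2\right) = \left(-30 + \frac{442355}{76}\right) 7 \left(5 - 2\right) = \frac{440075 \cdot 7 \cdot 3}{76} = \frac{440075}{76} \cdot 21 = \frac{9241575}{76}$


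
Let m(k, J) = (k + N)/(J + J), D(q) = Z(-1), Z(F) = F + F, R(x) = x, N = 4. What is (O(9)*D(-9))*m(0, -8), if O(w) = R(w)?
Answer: 9/2 ≈ 4.5000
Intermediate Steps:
Z(F) = 2*F
D(q) = -2 (D(q) = 2*(-1) = -2)
m(k, J) = (4 + k)/(2*J) (m(k, J) = (k + 4)/(J + J) = (4 + k)/((2*J)) = (4 + k)*(1/(2*J)) = (4 + k)/(2*J))
O(w) = w
(O(9)*D(-9))*m(0, -8) = (9*(-2))*((1/2)*(4 + 0)/(-8)) = -9*(-1)*4/8 = -18*(-1/4) = 9/2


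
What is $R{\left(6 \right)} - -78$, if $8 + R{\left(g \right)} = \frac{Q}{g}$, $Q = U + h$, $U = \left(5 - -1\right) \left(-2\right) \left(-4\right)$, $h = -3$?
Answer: $\frac{155}{2} \approx 77.5$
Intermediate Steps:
$U = 48$ ($U = \left(5 + 1\right) \left(-2\right) \left(-4\right) = 6 \left(-2\right) \left(-4\right) = \left(-12\right) \left(-4\right) = 48$)
$Q = 45$ ($Q = 48 - 3 = 45$)
$R{\left(g \right)} = -8 + \frac{45}{g}$
$R{\left(6 \right)} - -78 = \left(-8 + \frac{45}{6}\right) - -78 = \left(-8 + 45 \cdot \frac{1}{6}\right) + 78 = \left(-8 + \frac{15}{2}\right) + 78 = - \frac{1}{2} + 78 = \frac{155}{2}$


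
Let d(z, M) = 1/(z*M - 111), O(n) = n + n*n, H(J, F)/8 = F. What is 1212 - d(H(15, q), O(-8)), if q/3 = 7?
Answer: 11267963/9297 ≈ 1212.0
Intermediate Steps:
q = 21 (q = 3*7 = 21)
H(J, F) = 8*F
O(n) = n + n**2
d(z, M) = 1/(-111 + M*z) (d(z, M) = 1/(M*z - 111) = 1/(-111 + M*z))
1212 - d(H(15, q), O(-8)) = 1212 - 1/(-111 + (-8*(1 - 8))*(8*21)) = 1212 - 1/(-111 - 8*(-7)*168) = 1212 - 1/(-111 + 56*168) = 1212 - 1/(-111 + 9408) = 1212 - 1/9297 = 11267963/9297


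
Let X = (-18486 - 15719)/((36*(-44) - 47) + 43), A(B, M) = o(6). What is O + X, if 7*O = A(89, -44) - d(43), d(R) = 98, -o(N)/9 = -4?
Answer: 140979/11116 ≈ 12.683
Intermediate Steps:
o(N) = 36 (o(N) = -9*(-4) = 36)
A(B, M) = 36
X = 34205/1588 (X = -34205/((-1584 - 47) + 43) = -34205/(-1631 + 43) = -34205/(-1588) = -34205*(-1/1588) = 34205/1588 ≈ 21.540)
O = -62/7 (O = (36 - 1*98)/7 = (36 - 98)/7 = (1/7)*(-62) = -62/7 ≈ -8.8571)
O + X = -62/7 + 34205/1588 = 140979/11116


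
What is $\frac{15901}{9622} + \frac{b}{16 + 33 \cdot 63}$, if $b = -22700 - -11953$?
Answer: $- \frac{70095039}{20158090} \approx -3.4773$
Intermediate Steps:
$b = -10747$ ($b = -22700 + 11953 = -10747$)
$\frac{15901}{9622} + \frac{b}{16 + 33 \cdot 63} = \frac{15901}{9622} - \frac{10747}{16 + 33 \cdot 63} = 15901 \cdot \frac{1}{9622} - \frac{10747}{16 + 2079} = \frac{15901}{9622} - \frac{10747}{2095} = - \frac{70095039}{20158090}$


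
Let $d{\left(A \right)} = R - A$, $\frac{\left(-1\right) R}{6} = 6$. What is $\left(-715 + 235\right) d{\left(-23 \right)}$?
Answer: $6240$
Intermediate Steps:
$R = -36$ ($R = \left(-6\right) 6 = -36$)
$d{\left(A \right)} = -36 - A$
$\left(-715 + 235\right) d{\left(-23 \right)} = \left(-715 + 235\right) \left(-36 - -23\right) = - 480 \left(-36 + 23\right) = \left(-480\right) \left(-13\right) = 6240$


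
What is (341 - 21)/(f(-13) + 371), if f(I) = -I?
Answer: 5/6 ≈ 0.83333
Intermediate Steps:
(341 - 21)/(f(-13) + 371) = (341 - 21)/(-1*(-13) + 371) = 320/(13 + 371) = 320/384 = (1/384)*320 = 5/6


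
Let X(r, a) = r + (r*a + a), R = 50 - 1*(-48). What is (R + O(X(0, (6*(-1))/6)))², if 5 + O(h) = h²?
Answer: 8836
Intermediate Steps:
R = 98 (R = 50 + 48 = 98)
X(r, a) = a + r + a*r (X(r, a) = r + (a*r + a) = r + (a + a*r) = a + r + a*r)
O(h) = -5 + h²
(R + O(X(0, (6*(-1))/6)))² = (98 + (-5 + ((6*(-1))/6 + 0 + ((6*(-1))/6)*0)²))² = (98 + (-5 + (-6*⅙ + 0 - 6*⅙*0)²))² = (98 + (-5 + (-1 + 0 - 1*0)²))² = (98 + (-5 + (-1 + 0 + 0)²))² = (98 + (-5 + (-1)²))² = (98 + (-5 + 1))² = (98 - 4)² = 94² = 8836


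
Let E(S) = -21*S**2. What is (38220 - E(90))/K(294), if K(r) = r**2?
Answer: 2480/1029 ≈ 2.4101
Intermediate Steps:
(38220 - E(90))/K(294) = (38220 - (-21)*90**2)/(294**2) = (38220 - (-21)*8100)/86436 = (38220 - 1*(-170100))*(1/86436) = (38220 + 170100)*(1/86436) = 208320*(1/86436) = 2480/1029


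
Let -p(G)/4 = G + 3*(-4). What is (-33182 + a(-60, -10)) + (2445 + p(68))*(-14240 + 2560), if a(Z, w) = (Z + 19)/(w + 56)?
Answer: -1194825293/46 ≈ -2.5974e+7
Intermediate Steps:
p(G) = 48 - 4*G (p(G) = -4*(G + 3*(-4)) = -4*(G - 12) = -4*(-12 + G) = 48 - 4*G)
a(Z, w) = (19 + Z)/(56 + w)
(-33182 + a(-60, -10)) + (2445 + p(68))*(-14240 + 2560) = (-33182 + (19 - 60)/(56 - 10)) + (2445 + (48 - 4*68))*(-14240 + 2560) = (-33182 - 41/46) + (2445 + (48 - 272))*(-11680) = (-33182 + (1/46)*(-41)) + (2445 - 224)*(-11680) = (-33182 - 41/46) + 2221*(-11680) = -1526413/46 - 25941280 = -1194825293/46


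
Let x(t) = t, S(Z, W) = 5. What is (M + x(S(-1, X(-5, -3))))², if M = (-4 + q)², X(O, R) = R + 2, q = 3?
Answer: 36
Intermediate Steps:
X(O, R) = 2 + R
M = 1 (M = (-4 + 3)² = (-1)² = 1)
(M + x(S(-1, X(-5, -3))))² = (1 + 5)² = 6² = 36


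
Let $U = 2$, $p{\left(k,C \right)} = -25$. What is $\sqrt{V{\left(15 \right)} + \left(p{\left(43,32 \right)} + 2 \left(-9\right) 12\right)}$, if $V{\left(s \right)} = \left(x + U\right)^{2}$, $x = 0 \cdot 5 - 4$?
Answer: $i \sqrt{237} \approx 15.395 i$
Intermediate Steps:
$x = -4$ ($x = 0 - 4 = -4$)
$V{\left(s \right)} = 4$ ($V{\left(s \right)} = \left(-4 + 2\right)^{2} = \left(-2\right)^{2} = 4$)
$\sqrt{V{\left(15 \right)} + \left(p{\left(43,32 \right)} + 2 \left(-9\right) 12\right)} = \sqrt{4 + \left(-25 + 2 \left(-9\right) 12\right)} = \sqrt{4 - 241} = \sqrt{-237} = i \sqrt{237}$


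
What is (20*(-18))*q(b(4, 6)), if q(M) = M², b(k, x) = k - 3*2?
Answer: -1440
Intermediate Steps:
b(k, x) = -6 + k (b(k, x) = k - 6 = -6 + k)
(20*(-18))*q(b(4, 6)) = (20*(-18))*(-6 + 4)² = -360*(-2)² = -360*4 = -1440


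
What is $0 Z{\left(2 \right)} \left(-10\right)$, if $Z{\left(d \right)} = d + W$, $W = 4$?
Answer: $0$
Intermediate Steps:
$Z{\left(d \right)} = 4 + d$ ($Z{\left(d \right)} = d + 4 = 4 + d$)
$0 Z{\left(2 \right)} \left(-10\right) = 0 \left(4 + 2\right) \left(-10\right) = 0 \cdot 6 \left(-10\right) = 0 \left(-10\right) = 0$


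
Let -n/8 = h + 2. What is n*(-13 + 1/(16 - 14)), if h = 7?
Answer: 900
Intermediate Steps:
n = -72 (n = -8*(7 + 2) = -8*9 = -72)
n*(-13 + 1/(16 - 14)) = -72*(-13 + 1/(16 - 14)) = -72*(-13 + 1/2) = -72*(-25/2) = 900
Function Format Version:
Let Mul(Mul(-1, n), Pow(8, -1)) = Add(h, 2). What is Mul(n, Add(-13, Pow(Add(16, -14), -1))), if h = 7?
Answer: 900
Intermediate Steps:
n = -72 (n = Mul(-8, Add(7, 2)) = Mul(-8, 9) = -72)
Mul(n, Add(-13, Pow(Add(16, -14), -1))) = Mul(-72, Add(-13, Pow(Add(16, -14), -1))) = Mul(-72, Add(-13, Pow(2, -1))) = Mul(-72, Add(-13, Rational(1, 2))) = Mul(-72, Rational(-25, 2)) = 900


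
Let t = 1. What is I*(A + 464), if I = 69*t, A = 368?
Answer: 57408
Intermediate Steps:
I = 69 (I = 69*1 = 69)
I*(A + 464) = 69*(368 + 464) = 69*832 = 57408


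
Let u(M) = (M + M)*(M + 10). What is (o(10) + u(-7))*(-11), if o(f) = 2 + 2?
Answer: 418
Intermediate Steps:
u(M) = 2*M*(10 + M) (u(M) = (2*M)*(10 + M) = 2*M*(10 + M))
o(f) = 4
(o(10) + u(-7))*(-11) = (4 + 2*(-7)*(10 - 7))*(-11) = (4 + 2*(-7)*3)*(-11) = (4 - 42)*(-11) = -38*(-11) = 418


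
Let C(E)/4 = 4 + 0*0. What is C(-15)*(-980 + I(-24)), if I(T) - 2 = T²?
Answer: -6432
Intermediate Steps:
C(E) = 16 (C(E) = 4*(4 + 0*0) = 4*(4 + 0) = 4*4 = 16)
I(T) = 2 + T²
C(-15)*(-980 + I(-24)) = 16*(-980 + (2 + (-24)²)) = 16*(-980 + (2 + 576)) = 16*(-980 + 578) = 16*(-402) = -6432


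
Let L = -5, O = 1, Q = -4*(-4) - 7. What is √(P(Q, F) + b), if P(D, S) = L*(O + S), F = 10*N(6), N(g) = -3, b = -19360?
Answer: 3*I*√2135 ≈ 138.62*I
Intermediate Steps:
Q = 9 (Q = 16 - 7 = 9)
F = -30 (F = 10*(-3) = -30)
P(D, S) = -5 - 5*S (P(D, S) = -5*(1 + S) = -5 - 5*S)
√(P(Q, F) + b) = √((-5 - 5*(-30)) - 19360) = √((-5 + 150) - 19360) = √(145 - 19360) = √(-19215) = 3*I*√2135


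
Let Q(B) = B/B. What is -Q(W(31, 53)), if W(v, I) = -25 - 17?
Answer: -1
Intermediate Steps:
W(v, I) = -42
Q(B) = 1
-Q(W(31, 53)) = -1*1 = -1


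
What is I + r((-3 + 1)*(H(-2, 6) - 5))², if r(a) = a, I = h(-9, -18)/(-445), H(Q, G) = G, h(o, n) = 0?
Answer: 4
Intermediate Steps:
I = 0 (I = 0/(-445) = 0*(-1/445) = 0)
I + r((-3 + 1)*(H(-2, 6) - 5))² = 0 + ((-3 + 1)*(6 - 5))² = 0 + (-2*1)² = 0 + (-2)² = 0 + 4 = 4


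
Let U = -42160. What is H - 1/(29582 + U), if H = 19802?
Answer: 249069557/12578 ≈ 19802.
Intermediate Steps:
H - 1/(29582 + U) = 19802 - 1/(29582 - 42160) = 19802 - 1/(-12578) = 19802 - 1*(-1/12578) = 19802 + 1/12578 = 249069557/12578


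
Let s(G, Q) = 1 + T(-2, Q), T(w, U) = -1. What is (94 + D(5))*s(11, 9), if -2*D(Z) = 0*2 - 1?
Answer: 0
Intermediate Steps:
D(Z) = ½ (D(Z) = -(0*2 - 1)/2 = -(0 - 1)/2 = -½*(-1) = ½)
s(G, Q) = 0 (s(G, Q) = 1 - 1 = 0)
(94 + D(5))*s(11, 9) = (94 + ½)*0 = (189/2)*0 = 0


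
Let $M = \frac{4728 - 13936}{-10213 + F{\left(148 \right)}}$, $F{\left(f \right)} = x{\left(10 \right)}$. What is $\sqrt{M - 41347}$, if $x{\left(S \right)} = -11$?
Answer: $\frac{i \sqrt{7503324730}}{426} \approx 203.34 i$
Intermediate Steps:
$F{\left(f \right)} = -11$
$M = \frac{1151}{1278}$ ($M = \frac{4728 - 13936}{-10213 - 11} = - \frac{9208}{-10224} = \left(-9208\right) \left(- \frac{1}{10224}\right) = \frac{1151}{1278} \approx 0.90063$)
$\sqrt{M - 41347} = \sqrt{\frac{1151}{1278} - 41347} = \sqrt{- \frac{52840315}{1278}} = \frac{i \sqrt{7503324730}}{426}$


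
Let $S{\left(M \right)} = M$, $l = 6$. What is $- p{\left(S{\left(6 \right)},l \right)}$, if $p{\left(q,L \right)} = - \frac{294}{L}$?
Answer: $49$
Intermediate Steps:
$- p{\left(S{\left(6 \right)},l \right)} = - \frac{-294}{6} = \left(-1\right) \left(-49\right) = 49$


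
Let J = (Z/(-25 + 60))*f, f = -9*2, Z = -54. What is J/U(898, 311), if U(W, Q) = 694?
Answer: 486/12145 ≈ 0.040016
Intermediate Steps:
f = -18
J = 972/35 (J = -54/(-25 + 60)*(-18) = -54/35*(-18) = 972/35 ≈ 27.771)
J/U(898, 311) = (972/35)/694 = (972/35)*(1/694) = 486/12145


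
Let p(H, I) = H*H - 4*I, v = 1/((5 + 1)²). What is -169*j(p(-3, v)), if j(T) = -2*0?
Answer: 0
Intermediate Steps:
v = 1/36 (v = 1/(6²) = 1/36 ≈ 0.027778)
p(H, I) = H² - 4*I
j(T) = 0
-169*j(p(-3, v)) = -169*0 = 0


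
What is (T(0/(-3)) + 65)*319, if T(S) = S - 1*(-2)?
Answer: 21373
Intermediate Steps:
T(S) = 2 + S (T(S) = S + 2 = 2 + S)
(T(0/(-3)) + 65)*319 = ((2 + 0/(-3)) + 65)*319 = ((2 + 0*(-1/3)) + 65)*319 = ((2 + 0) + 65)*319 = (2 + 65)*319 = 67*319 = 21373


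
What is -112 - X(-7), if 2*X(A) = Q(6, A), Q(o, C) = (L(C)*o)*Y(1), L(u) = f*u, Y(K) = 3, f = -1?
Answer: -175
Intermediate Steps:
L(u) = -u
Q(o, C) = -3*C*o (Q(o, C) = ((-C)*o)*3 = -C*o*3 = -3*C*o)
X(A) = -9*A (X(A) = (-3*A*6)/2 = (-18*A)/2 = -9*A)
-112 - X(-7) = -112 - (-9)*(-7) = -112 - 1*63 = -112 - 63 = -175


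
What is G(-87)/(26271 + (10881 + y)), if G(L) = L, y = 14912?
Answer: -87/52064 ≈ -0.0016710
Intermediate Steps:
G(-87)/(26271 + (10881 + y)) = -87/(26271 + (10881 + 14912)) = -87/(26271 + 25793) = -87/52064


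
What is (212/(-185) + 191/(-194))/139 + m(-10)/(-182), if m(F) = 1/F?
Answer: -2683479/181589044 ≈ -0.014778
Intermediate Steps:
(212/(-185) + 191/(-194))/139 + m(-10)/(-182) = (212/(-185) + 191/(-194))/139 + 1/(-10*(-182)) = (212*(-1/185) + 191*(-1/194))*(1/139) - ⅒*(-1/182) = (-212/185 - 191/194)*(1/139) + 1/1820 = -76463/35890*1/139 + 1/1820 = -76463/4988710 + 1/1820 = -2683479/181589044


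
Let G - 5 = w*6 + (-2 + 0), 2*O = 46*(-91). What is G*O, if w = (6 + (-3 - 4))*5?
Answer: 56511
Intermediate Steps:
w = -5 (w = (6 - 7)*5 = -1*5 = -5)
O = -2093 (O = (46*(-91))/2 = (1/2)*(-4186) = -2093)
G = -27 (G = 5 + (-5*6 + (-2 + 0)) = 5 + (-30 - 2) = 5 - 32 = -27)
G*O = -27*(-2093) = 56511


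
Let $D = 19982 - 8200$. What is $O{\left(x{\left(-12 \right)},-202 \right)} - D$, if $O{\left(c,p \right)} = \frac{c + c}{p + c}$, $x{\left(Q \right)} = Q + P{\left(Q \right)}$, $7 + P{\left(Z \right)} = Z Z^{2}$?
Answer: $- \frac{22959624}{1949} \approx -11780.0$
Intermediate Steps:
$P{\left(Z \right)} = -7 + Z^{3}$ ($P{\left(Z \right)} = -7 + Z Z^{2} = -7 + Z^{3}$)
$x{\left(Q \right)} = -7 + Q + Q^{3}$ ($x{\left(Q \right)} = Q + \left(-7 + Q^{3}\right) = -7 + Q + Q^{3}$)
$O{\left(c,p \right)} = \frac{2 c}{c + p}$
$D = 11782$
$O{\left(x{\left(-12 \right)},-202 \right)} - D = \frac{2 \left(-7 - 12 + \left(-12\right)^{3}\right)}{\left(-7 - 12 + \left(-12\right)^{3}\right) - 202} - 11782 = \frac{2 \left(-7 - 12 - 1728\right)}{\left(-7 - 12 - 1728\right) - 202} - 11782 = 2 \left(-1747\right) \frac{1}{-1747 - 202} - 11782 = 2 \left(-1747\right) \frac{1}{-1949} - 11782 = 2 \left(-1747\right) \left(- \frac{1}{1949}\right) - 11782 = \frac{3494}{1949} - 11782 = - \frac{22959624}{1949}$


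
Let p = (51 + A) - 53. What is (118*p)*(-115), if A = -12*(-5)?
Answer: -787060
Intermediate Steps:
A = 60
p = 58 (p = (51 + 60) - 53 = 111 - 53 = 58)
(118*p)*(-115) = (118*58)*(-115) = 6844*(-115) = -787060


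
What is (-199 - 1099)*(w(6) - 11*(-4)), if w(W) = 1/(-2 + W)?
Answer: -114873/2 ≈ -57437.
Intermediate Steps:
(-199 - 1099)*(w(6) - 11*(-4)) = (-199 - 1099)*(1/(-2 + 6) - 11*(-4)) = -1298*(1/4 + 44) = -1298*(¼ + 44) = -1298*177/4 = -114873/2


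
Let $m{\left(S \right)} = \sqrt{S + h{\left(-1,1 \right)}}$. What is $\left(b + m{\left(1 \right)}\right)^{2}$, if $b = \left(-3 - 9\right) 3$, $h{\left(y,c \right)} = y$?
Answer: $1296$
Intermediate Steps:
$m{\left(S \right)} = \sqrt{-1 + S}$ ($m{\left(S \right)} = \sqrt{S - 1} = \sqrt{-1 + S}$)
$b = -36$ ($b = \left(-3 - 9\right) 3 = \left(-12\right) 3 = -36$)
$\left(b + m{\left(1 \right)}\right)^{2} = \left(-36 + \sqrt{-1 + 1}\right)^{2} = \left(-36 + \sqrt{0}\right)^{2} = \left(-36 + 0\right)^{2} = \left(-36\right)^{2} = 1296$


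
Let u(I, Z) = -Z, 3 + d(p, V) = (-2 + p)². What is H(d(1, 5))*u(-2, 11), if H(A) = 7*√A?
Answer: -77*I*√2 ≈ -108.89*I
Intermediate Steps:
d(p, V) = -3 + (-2 + p)²
H(d(1, 5))*u(-2, 11) = (7*√(-3 + (-2 + 1)²))*(-1*11) = (7*√(-3 + (-1)²))*(-11) = (7*√(-3 + 1))*(-11) = (7*√(-2))*(-11) = (7*(I*√2))*(-11) = (7*I*√2)*(-11) = -77*I*√2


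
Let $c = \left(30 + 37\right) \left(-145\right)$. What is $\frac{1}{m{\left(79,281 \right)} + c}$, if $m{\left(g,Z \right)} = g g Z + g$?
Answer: $\frac{1}{1744085} \approx 5.7337 \cdot 10^{-7}$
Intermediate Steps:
$m{\left(g,Z \right)} = g + Z g^{2}$ ($m{\left(g,Z \right)} = g^{2} Z + g = Z g^{2} + g = g + Z g^{2}$)
$c = -9715$ ($c = 67 \left(-145\right) = -9715$)
$\frac{1}{m{\left(79,281 \right)} + c} = \frac{1}{79 \left(1 + 281 \cdot 79\right) - 9715} = \frac{1}{79 \left(1 + 22199\right) - 9715} = \frac{1}{79 \cdot 22200 - 9715} = \frac{1}{1753800 - 9715} = \frac{1}{1744085}$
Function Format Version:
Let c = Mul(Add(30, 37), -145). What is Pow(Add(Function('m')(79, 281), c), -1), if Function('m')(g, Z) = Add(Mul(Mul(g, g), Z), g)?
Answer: Rational(1, 1744085) ≈ 5.7337e-7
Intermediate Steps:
Function('m')(g, Z) = Add(g, Mul(Z, Pow(g, 2))) (Function('m')(g, Z) = Add(Mul(Pow(g, 2), Z), g) = Add(Mul(Z, Pow(g, 2)), g) = Add(g, Mul(Z, Pow(g, 2))))
c = -9715 (c = Mul(67, -145) = -9715)
Pow(Add(Function('m')(79, 281), c), -1) = Pow(Add(Mul(79, Add(1, Mul(281, 79))), -9715), -1) = Pow(Add(Mul(79, Add(1, 22199)), -9715), -1) = Pow(Add(Mul(79, 22200), -9715), -1) = Pow(Add(1753800, -9715), -1) = Pow(1744085, -1) = Rational(1, 1744085)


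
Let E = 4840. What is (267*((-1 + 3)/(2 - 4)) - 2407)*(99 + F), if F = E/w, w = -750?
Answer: -18560234/75 ≈ -2.4747e+5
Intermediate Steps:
F = -484/75 (F = 4840/(-750) = 4840*(-1/750) = -484/75 ≈ -6.4533)
(267*((-1 + 3)/(2 - 4)) - 2407)*(99 + F) = (267*((-1 + 3)/(2 - 4)) - 2407)*(99 - 484/75) = (267*(2/(-2)) - 2407)*(6941/75) = (267*(2*(-½)) - 2407)*(6941/75) = (267*(-1) - 2407)*(6941/75) = (-267 - 2407)*(6941/75) = -2674*6941/75 = -18560234/75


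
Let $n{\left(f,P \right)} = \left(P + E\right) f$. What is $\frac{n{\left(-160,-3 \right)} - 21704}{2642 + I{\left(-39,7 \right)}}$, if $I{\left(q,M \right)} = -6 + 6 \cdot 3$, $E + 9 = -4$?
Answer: $- \frac{9572}{1327} \approx -7.2133$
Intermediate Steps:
$E = -13$ ($E = -9 - 4 = -13$)
$I{\left(q,M \right)} = 12$ ($I{\left(q,M \right)} = -6 + 18 = 12$)
$n{\left(f,P \right)} = f \left(-13 + P\right)$ ($n{\left(f,P \right)} = \left(P - 13\right) f = \left(-13 + P\right) f = f \left(-13 + P\right)$)
$\frac{n{\left(-160,-3 \right)} - 21704}{2642 + I{\left(-39,7 \right)}} = \frac{- 160 \left(-13 - 3\right) - 21704}{2642 + 12} = \frac{\left(-160\right) \left(-16\right) - 21704}{2654} = \left(2560 - 21704\right) \frac{1}{2654} = \left(-19144\right) \frac{1}{2654} = - \frac{9572}{1327}$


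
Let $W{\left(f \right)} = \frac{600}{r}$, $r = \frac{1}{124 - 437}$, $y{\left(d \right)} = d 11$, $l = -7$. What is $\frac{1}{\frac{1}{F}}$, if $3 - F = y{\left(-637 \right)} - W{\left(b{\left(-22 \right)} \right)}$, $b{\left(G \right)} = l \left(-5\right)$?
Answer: $-180790$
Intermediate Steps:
$y{\left(d \right)} = 11 d$
$r = - \frac{1}{313}$ ($r = \frac{1}{-313} = - \frac{1}{313} \approx -0.0031949$)
$b{\left(G \right)} = 35$ ($b{\left(G \right)} = \left(-7\right) \left(-5\right) = 35$)
$W{\left(f \right)} = -187800$ ($W{\left(f \right)} = \frac{600}{- \frac{1}{313}} = 600 \left(-313\right) = -187800$)
$F = -180790$ ($F = 3 - \left(11 \left(-637\right) - -187800\right) = 3 - \left(-7007 + 187800\right) = 3 - 180793 = -180790$)
$\frac{1}{\frac{1}{F}} = \frac{1}{\frac{1}{-180790}} = \frac{1}{- \frac{1}{180790}} = -180790$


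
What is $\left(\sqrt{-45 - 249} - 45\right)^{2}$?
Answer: $1731 - 630 i \sqrt{6} \approx 1731.0 - 1543.2 i$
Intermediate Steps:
$\left(\sqrt{-45 - 249} - 45\right)^{2} = \left(\sqrt{-294} - 45\right)^{2} = \left(7 i \sqrt{6} - 45\right)^{2} = \left(-45 + 7 i \sqrt{6}\right)^{2}$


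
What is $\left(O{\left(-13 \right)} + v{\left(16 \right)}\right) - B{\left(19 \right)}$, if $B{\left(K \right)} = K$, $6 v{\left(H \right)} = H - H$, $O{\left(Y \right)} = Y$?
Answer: $-32$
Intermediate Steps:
$v{\left(H \right)} = 0$ ($v{\left(H \right)} = \frac{H - H}{6} = \frac{1}{6} \cdot 0 = 0$)
$\left(O{\left(-13 \right)} + v{\left(16 \right)}\right) - B{\left(19 \right)} = \left(-13 + 0\right) - 19 = -13 - 19 = -32$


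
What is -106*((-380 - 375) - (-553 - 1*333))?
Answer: -13886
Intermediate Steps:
-106*((-380 - 375) - (-553 - 1*333)) = -106*(-755 - (-553 - 333)) = -106*(-755 - 1*(-886)) = -106*(-755 + 886) = -106*131 = -13886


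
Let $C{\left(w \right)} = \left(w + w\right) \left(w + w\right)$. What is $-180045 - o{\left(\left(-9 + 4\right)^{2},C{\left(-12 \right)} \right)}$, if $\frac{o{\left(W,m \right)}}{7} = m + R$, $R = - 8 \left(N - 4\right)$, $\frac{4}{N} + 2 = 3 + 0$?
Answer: $-184077$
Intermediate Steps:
$N = 4$ ($N = \frac{4}{-2 + \left(3 + 0\right)} = \frac{4}{-2 + 3} = \frac{4}{1} = 4 \cdot 1 = 4$)
$R = 0$ ($R = - 8 \left(4 - 4\right) = \left(-8\right) 0 = 0$)
$C{\left(w \right)} = 4 w^{2}$ ($C{\left(w \right)} = 2 w 2 w = 4 w^{2}$)
$o{\left(W,m \right)} = 7 m$ ($o{\left(W,m \right)} = 7 \left(m + 0\right) = 7 m$)
$-180045 - o{\left(\left(-9 + 4\right)^{2},C{\left(-12 \right)} \right)} = -180045 - 7 \cdot 4 \left(-12\right)^{2} = -180045 - 7 \cdot 4 \cdot 144 = -180045 - 7 \cdot 576 = -180045 - 4032 = -184077$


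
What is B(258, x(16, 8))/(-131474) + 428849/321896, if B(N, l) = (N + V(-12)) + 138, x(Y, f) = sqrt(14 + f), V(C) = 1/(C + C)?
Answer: 168765108067/126962864112 ≈ 1.3292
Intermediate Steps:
V(C) = 1/(2*C)
B(N, l) = 3311/24 + N (B(N, l) = (N + (1/2)/(-12)) + 138 = (N + (1/2)*(-1/12)) + 138 = (N - 1/24) + 138 = (-1/24 + N) + 138 = 3311/24 + N)
B(258, x(16, 8))/(-131474) + 428849/321896 = (3311/24 + 258)/(-131474) + 428849/321896 = (9503/24)*(-1/131474) + 428849*(1/321896) = -9503/3155376 + 428849/321896 = 168765108067/126962864112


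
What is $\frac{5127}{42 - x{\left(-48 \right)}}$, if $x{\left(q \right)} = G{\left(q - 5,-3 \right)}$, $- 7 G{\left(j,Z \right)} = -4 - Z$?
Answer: $\frac{35889}{293} \approx 122.49$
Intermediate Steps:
$G{\left(j,Z \right)} = \frac{4}{7} + \frac{Z}{7}$ ($G{\left(j,Z \right)} = - \frac{-4 - Z}{7} = \frac{4}{7} + \frac{Z}{7}$)
$x{\left(q \right)} = \frac{1}{7}$ ($x{\left(q \right)} = \frac{4}{7} + \frac{1}{7} \left(-3\right) = \frac{4}{7} - \frac{3}{7} = \frac{1}{7}$)
$\frac{5127}{42 - x{\left(-48 \right)}} = \frac{5127}{42 - \frac{1}{7}} = \frac{5127}{\frac{293}{7}} = 5127 \cdot \frac{7}{293} = \frac{35889}{293}$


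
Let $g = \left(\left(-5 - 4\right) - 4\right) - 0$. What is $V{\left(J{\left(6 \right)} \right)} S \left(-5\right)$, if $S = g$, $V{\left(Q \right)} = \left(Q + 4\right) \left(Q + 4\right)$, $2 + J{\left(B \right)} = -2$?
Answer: $0$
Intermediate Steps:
$J{\left(B \right)} = -4$ ($J{\left(B \right)} = -2 - 2 = -4$)
$V{\left(Q \right)} = \left(4 + Q\right)^{2}$ ($V{\left(Q \right)} = \left(4 + Q\right) \left(4 + Q\right) = \left(4 + Q\right)^{2}$)
$g = -13$ ($g = \left(-9 - 4\right) + 0 = -13 + 0 = -13$)
$S = -13$
$V{\left(J{\left(6 \right)} \right)} S \left(-5\right) = \left(4 - 4\right)^{2} \left(-13\right) \left(-5\right) = 0^{2} \left(-13\right) \left(-5\right) = 0 \left(-13\right) \left(-5\right) = 0 \left(-5\right) = 0$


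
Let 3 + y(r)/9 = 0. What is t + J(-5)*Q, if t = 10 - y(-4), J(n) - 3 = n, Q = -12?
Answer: 61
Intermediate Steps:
y(r) = -27 (y(r) = -27 + 9*0 = -27 + 0 = -27)
J(n) = 3 + n
t = 37 (t = 10 - 1*(-27) = 10 + 27 = 37)
t + J(-5)*Q = 37 + (3 - 5)*(-12) = 37 - 2*(-12) = 37 + 24 = 61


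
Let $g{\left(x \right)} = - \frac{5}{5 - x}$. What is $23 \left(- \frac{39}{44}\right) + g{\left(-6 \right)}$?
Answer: $- \frac{917}{44} \approx -20.841$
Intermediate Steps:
$23 \left(- \frac{39}{44}\right) + g{\left(-6 \right)} = 23 \left(- \frac{39}{44}\right) + \frac{5}{-5 - 6} = 23 \left(\left(-39\right) \frac{1}{44}\right) + \frac{5}{-11} = 23 \left(- \frac{39}{44}\right) + 5 \left(- \frac{1}{11}\right) = - \frac{897}{44} - \frac{5}{11} = - \frac{917}{44}$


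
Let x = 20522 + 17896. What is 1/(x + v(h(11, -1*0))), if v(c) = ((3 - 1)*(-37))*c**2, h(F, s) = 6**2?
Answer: -1/57486 ≈ -1.7396e-5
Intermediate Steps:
x = 38418
h(F, s) = 36
v(c) = -74*c**2 (v(c) = (2*(-37))*c**2 = -74*c**2)
1/(x + v(h(11, -1*0))) = 1/(38418 - 74*36**2) = 1/(38418 - 74*1296) = 1/(38418 - 95904) = 1/(-57486) = -1/57486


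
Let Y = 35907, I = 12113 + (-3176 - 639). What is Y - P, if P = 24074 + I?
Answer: 3535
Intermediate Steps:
I = 8298 (I = 12113 - 3815 = 8298)
P = 32372 (P = 24074 + 8298 = 32372)
Y - P = 35907 - 1*32372 = 35907 - 32372 = 3535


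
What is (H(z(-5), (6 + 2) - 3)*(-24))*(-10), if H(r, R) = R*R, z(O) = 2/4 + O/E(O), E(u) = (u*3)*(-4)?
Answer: 6000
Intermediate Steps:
E(u) = -12*u (E(u) = (3*u)*(-4) = -12*u)
z(O) = 5/12 (z(O) = 2/4 + O/((-12*O)) = 2*(¼) + O*(-1/(12*O)) = ½ - 1/12 = 5/12)
H(r, R) = R²
(H(z(-5), (6 + 2) - 3)*(-24))*(-10) = (((6 + 2) - 3)²*(-24))*(-10) = ((8 - 3)²*(-24))*(-10) = (5²*(-24))*(-10) = (25*(-24))*(-10) = -600*(-10) = 6000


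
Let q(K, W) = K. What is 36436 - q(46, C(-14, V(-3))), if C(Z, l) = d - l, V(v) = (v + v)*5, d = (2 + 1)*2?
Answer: 36390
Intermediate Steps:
d = 6 (d = 3*2 = 6)
V(v) = 10*v (V(v) = (2*v)*5 = 10*v)
C(Z, l) = 6 - l
36436 - q(46, C(-14, V(-3))) = 36436 - 1*46 = 36436 - 46 = 36390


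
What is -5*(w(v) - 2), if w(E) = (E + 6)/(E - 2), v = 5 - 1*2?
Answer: -35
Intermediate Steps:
v = 3 (v = 5 - 2 = 3)
w(E) = (6 + E)/(-2 + E)
-5*(w(v) - 2) = -5*((6 + 3)/(-2 + 3) - 2) = -5*(9/1 - 2) = -5*(1*9 - 2) = -5*(9 - 2) = -5*7 = -35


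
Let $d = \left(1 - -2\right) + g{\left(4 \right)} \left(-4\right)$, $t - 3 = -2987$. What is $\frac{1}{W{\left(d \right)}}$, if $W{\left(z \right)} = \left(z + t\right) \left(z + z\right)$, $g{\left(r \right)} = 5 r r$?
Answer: $\frac{1}{2092834} \approx 4.7782 \cdot 10^{-7}$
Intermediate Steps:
$t = -2984$ ($t = 3 - 2987 = -2984$)
$g{\left(r \right)} = 5 r^{2}$
$d = -317$ ($d = \left(1 - -2\right) + 5 \cdot 4^{2} \left(-4\right) = \left(1 + 2\right) + 5 \cdot 16 \left(-4\right) = 3 + 80 \left(-4\right) = 3 - 320 = -317$)
$W{\left(z \right)} = 2 z \left(-2984 + z\right)$ ($W{\left(z \right)} = \left(z - 2984\right) \left(z + z\right) = \left(-2984 + z\right) 2 z = 2 z \left(-2984 + z\right)$)
$\frac{1}{W{\left(d \right)}} = \frac{1}{2 \left(-317\right) \left(-2984 - 317\right)} = \frac{1}{2 \left(-317\right) \left(-3301\right)} = \frac{1}{2092834}$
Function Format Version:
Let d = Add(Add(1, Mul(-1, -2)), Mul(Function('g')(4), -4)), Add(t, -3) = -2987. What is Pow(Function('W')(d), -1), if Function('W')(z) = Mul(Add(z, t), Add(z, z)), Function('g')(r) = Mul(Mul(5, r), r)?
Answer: Rational(1, 2092834) ≈ 4.7782e-7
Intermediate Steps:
t = -2984 (t = Add(3, -2987) = -2984)
Function('g')(r) = Mul(5, Pow(r, 2))
d = -317 (d = Add(Add(1, Mul(-1, -2)), Mul(Mul(5, Pow(4, 2)), -4)) = Add(Add(1, 2), Mul(Mul(5, 16), -4)) = Add(3, Mul(80, -4)) = Add(3, -320) = -317)
Function('W')(z) = Mul(2, z, Add(-2984, z)) (Function('W')(z) = Mul(Add(z, -2984), Add(z, z)) = Mul(Add(-2984, z), Mul(2, z)) = Mul(2, z, Add(-2984, z)))
Pow(Function('W')(d), -1) = Pow(Mul(2, -317, Add(-2984, -317)), -1) = Pow(Mul(2, -317, -3301), -1) = Pow(2092834, -1) = Rational(1, 2092834)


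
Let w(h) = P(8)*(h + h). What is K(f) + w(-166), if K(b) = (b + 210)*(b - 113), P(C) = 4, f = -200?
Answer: -4458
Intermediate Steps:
K(b) = (-113 + b)*(210 + b) (K(b) = (210 + b)*(-113 + b) = (-113 + b)*(210 + b))
w(h) = 8*h (w(h) = 4*(h + h) = 4*(2*h) = 8*h)
K(f) + w(-166) = (-23730 + (-200)² + 97*(-200)) + 8*(-166) = (-23730 + 40000 - 19400) - 1328 = -3130 - 1328 = -4458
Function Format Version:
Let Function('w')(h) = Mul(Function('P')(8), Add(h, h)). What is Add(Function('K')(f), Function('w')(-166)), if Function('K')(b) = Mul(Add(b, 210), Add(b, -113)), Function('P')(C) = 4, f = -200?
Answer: -4458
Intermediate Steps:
Function('K')(b) = Mul(Add(-113, b), Add(210, b)) (Function('K')(b) = Mul(Add(210, b), Add(-113, b)) = Mul(Add(-113, b), Add(210, b)))
Function('w')(h) = Mul(8, h) (Function('w')(h) = Mul(4, Add(h, h)) = Mul(4, Mul(2, h)) = Mul(8, h))
Add(Function('K')(f), Function('w')(-166)) = Add(Add(-23730, Pow(-200, 2), Mul(97, -200)), Mul(8, -166)) = Add(Add(-23730, 40000, -19400), -1328) = Add(-3130, -1328) = -4458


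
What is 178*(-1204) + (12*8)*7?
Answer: -213640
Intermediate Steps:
178*(-1204) + (12*8)*7 = -214312 + 96*7 = -214312 + 672 = -213640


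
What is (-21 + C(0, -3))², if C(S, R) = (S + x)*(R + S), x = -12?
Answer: 225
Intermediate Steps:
C(S, R) = (-12 + S)*(R + S) (C(S, R) = (S - 12)*(R + S) = (-12 + S)*(R + S))
(-21 + C(0, -3))² = (-21 + (0² - 12*(-3) - 12*0 - 3*0))² = (-21 + (0 + 36 + 0 + 0))² = (-21 + 36)² = 15² = 225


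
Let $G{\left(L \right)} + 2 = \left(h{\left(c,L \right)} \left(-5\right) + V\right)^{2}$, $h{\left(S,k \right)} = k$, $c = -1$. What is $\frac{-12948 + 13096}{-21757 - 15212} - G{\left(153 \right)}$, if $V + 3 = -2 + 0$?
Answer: $- \frac{21918846310}{36969} \approx -5.929 \cdot 10^{5}$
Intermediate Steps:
$V = -5$ ($V = -3 + \left(-2 + 0\right) = -3 - 2 = -5$)
$G{\left(L \right)} = -2 + \left(-5 - 5 L\right)^{2}$ ($G{\left(L \right)} = -2 + \left(L \left(-5\right) - 5\right)^{2} = -2 + \left(- 5 L - 5\right)^{2} = -2 + \left(-5 - 5 L\right)^{2}$)
$\frac{-12948 + 13096}{-21757 - 15212} - G{\left(153 \right)} = \frac{-12948 + 13096}{-21757 - 15212} - \left(-2 + 25 \left(1 + 153\right)^{2}\right) = \frac{148}{-36969} - \left(-2 + 25 \cdot 154^{2}\right) = 148 \left(- \frac{1}{36969}\right) - \left(-2 + 25 \cdot 23716\right) = - \frac{148}{36969} - \left(-2 + 592900\right) = - \frac{148}{36969} - 592898 = - \frac{21918846310}{36969}$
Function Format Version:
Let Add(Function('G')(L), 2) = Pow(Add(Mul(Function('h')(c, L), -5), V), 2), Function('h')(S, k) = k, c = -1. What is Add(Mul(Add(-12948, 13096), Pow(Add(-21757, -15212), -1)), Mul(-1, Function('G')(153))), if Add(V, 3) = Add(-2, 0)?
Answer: Rational(-21918846310, 36969) ≈ -5.9290e+5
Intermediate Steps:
V = -5 (V = Add(-3, Add(-2, 0)) = Add(-3, -2) = -5)
Function('G')(L) = Add(-2, Pow(Add(-5, Mul(-5, L)), 2)) (Function('G')(L) = Add(-2, Pow(Add(Mul(L, -5), -5), 2)) = Add(-2, Pow(Add(Mul(-5, L), -5), 2)) = Add(-2, Pow(Add(-5, Mul(-5, L)), 2)))
Add(Mul(Add(-12948, 13096), Pow(Add(-21757, -15212), -1)), Mul(-1, Function('G')(153))) = Add(Mul(Add(-12948, 13096), Pow(Add(-21757, -15212), -1)), Mul(-1, Add(-2, Mul(25, Pow(Add(1, 153), 2))))) = Add(Mul(148, Pow(-36969, -1)), Mul(-1, Add(-2, Mul(25, Pow(154, 2))))) = Add(Mul(148, Rational(-1, 36969)), Mul(-1, Add(-2, Mul(25, 23716)))) = Add(Rational(-148, 36969), Mul(-1, Add(-2, 592900))) = Add(Rational(-148, 36969), Mul(-1, 592898)) = Add(Rational(-148, 36969), -592898) = Rational(-21918846310, 36969)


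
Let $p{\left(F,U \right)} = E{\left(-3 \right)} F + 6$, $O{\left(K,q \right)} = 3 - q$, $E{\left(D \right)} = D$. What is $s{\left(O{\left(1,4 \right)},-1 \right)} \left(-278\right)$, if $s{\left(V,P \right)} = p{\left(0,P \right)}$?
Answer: $-1668$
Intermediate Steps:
$p{\left(F,U \right)} = 6 - 3 F$ ($p{\left(F,U \right)} = - 3 F + 6 = 6 - 3 F$)
$s{\left(V,P \right)} = 6$ ($s{\left(V,P \right)} = 6 - 0 = 6 + 0 = 6$)
$s{\left(O{\left(1,4 \right)},-1 \right)} \left(-278\right) = 6 \left(-278\right) = -1668$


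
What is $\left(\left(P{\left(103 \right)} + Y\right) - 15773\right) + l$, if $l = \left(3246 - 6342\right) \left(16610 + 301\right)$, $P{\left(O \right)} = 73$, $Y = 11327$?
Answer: $-52360829$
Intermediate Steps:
$l = -52356456$ ($l = \left(-3096\right) 16911 = -52356456$)
$\left(\left(P{\left(103 \right)} + Y\right) - 15773\right) + l = \left(\left(73 + 11327\right) - 15773\right) - 52356456 = \left(11400 - 15773\right) - 52356456 = -4373 - 52356456 = -52360829$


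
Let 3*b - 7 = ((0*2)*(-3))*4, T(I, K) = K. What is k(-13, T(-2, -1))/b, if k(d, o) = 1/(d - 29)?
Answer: -1/98 ≈ -0.010204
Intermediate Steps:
k(d, o) = 1/(-29 + d)
b = 7/3 (b = 7/3 + (((0*2)*(-3))*4)/3 = 7/3 + ((0*(-3))*4)/3 = 7/3 + (0*4)/3 = 7/3 + (⅓)*0 = 7/3 + 0 = 7/3 ≈ 2.3333)
k(-13, T(-2, -1))/b = 1/((-29 - 13)*(7/3)) = (3/7)/(-42) = -1/42*3/7 = -1/98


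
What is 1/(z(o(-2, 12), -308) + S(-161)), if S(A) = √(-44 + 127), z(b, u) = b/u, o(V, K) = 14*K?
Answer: 66/10007 + 121*√83/10007 ≈ 0.11675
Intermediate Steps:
S(A) = √83
1/(z(o(-2, 12), -308) + S(-161)) = 1/((14*12)/(-308) + √83) = 1/(168*(-1/308) + √83) = 1/(-6/11 + √83)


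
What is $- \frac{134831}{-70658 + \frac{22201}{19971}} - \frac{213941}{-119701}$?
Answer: $\frac{624209799063298}{168908730513617} \approx 3.6955$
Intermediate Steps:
$- \frac{134831}{-70658 + \frac{22201}{19971}} - \frac{213941}{-119701} = - \frac{134831}{-70658 + 22201 \cdot \frac{1}{19971}} - - \frac{213941}{119701} = - \frac{134831}{-70658 + \frac{22201}{19971}} + \frac{213941}{119701} = - \frac{134831}{- \frac{1411088717}{19971}} + \frac{213941}{119701} = \left(-134831\right) \left(- \frac{19971}{1411088717}\right) + \frac{213941}{119701} = \frac{2692709901}{1411088717} + \frac{213941}{119701} = \frac{624209799063298}{168908730513617}$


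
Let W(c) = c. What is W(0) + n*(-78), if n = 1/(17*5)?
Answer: -78/85 ≈ -0.91765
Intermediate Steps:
n = 1/85 ≈ 0.011765
W(0) + n*(-78) = 0 + (1/85)*(-78) = 0 - 78/85 = -78/85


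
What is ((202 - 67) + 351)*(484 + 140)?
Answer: 303264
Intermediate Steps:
((202 - 67) + 351)*(484 + 140) = (135 + 351)*624 = 486*624 = 303264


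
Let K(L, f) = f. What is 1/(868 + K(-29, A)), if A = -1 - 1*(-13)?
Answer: 1/880 ≈ 0.0011364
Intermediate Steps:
A = 12 (A = -1 + 13 = 12)
1/(868 + K(-29, A)) = 1/(868 + 12) = 1/880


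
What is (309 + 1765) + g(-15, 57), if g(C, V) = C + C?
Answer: 2044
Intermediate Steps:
g(C, V) = 2*C
(309 + 1765) + g(-15, 57) = (309 + 1765) + 2*(-15) = 2074 - 30 = 2044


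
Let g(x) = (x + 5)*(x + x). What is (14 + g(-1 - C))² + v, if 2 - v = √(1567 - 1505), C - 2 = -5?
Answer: 1766 - √62 ≈ 1758.1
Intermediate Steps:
C = -3 (C = 2 - 5 = -3)
g(x) = 2*x*(5 + x) (g(x) = (5 + x)*(2*x) = 2*x*(5 + x))
v = 2 - √62 (v = 2 - √(1567 - 1505) = 2 - √62 ≈ -5.8740)
(14 + g(-1 - C))² + v = (14 + 2*(-1 - 1*(-3))*(5 + (-1 - 1*(-3))))² + (2 - √62) = (14 + 2*(-1 + 3)*(5 + (-1 + 3)))² + (2 - √62) = (14 + 2*2*(5 + 2))² + (2 - √62) = (14 + 2*2*7)² + (2 - √62) = (14 + 28)² + (2 - √62) = 42² + (2 - √62) = 1764 + (2 - √62) = 1766 - √62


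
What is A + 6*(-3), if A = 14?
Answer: -4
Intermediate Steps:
A + 6*(-3) = 14 + 6*(-3) = 14 - 18 = -4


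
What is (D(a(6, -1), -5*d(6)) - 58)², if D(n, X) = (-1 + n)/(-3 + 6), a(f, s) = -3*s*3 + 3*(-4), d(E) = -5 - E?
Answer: 31684/9 ≈ 3520.4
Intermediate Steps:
a(f, s) = -12 - 9*s (a(f, s) = -9*s - 12 = -12 - 9*s)
D(n, X) = -⅓ + n/3 (D(n, X) = (-1 + n)/3 = (-1 + n)*(⅓) = -⅓ + n/3)
(D(a(6, -1), -5*d(6)) - 58)² = ((-⅓ + (-12 - 9*(-1))/3) - 58)² = ((-⅓ + (-12 + 9)/3) - 58)² = ((-⅓ + (⅓)*(-3)) - 58)² = ((-⅓ - 1) - 58)² = (-4/3 - 58)² = (-178/3)² = 31684/9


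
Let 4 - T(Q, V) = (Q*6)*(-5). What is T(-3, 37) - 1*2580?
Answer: -2666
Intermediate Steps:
T(Q, V) = 4 + 30*Q (T(Q, V) = 4 - Q*6*(-5) = 4 - 6*Q*(-5) = 4 - (-30)*Q = 4 + 30*Q)
T(-3, 37) - 1*2580 = (4 + 30*(-3)) - 1*2580 = (4 - 90) - 2580 = -86 - 2580 = -2666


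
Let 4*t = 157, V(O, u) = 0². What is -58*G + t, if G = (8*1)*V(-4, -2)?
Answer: 157/4 ≈ 39.250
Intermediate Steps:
V(O, u) = 0
t = 157/4 (t = (¼)*157 = 157/4 ≈ 39.250)
G = 0 (G = (8*1)*0 = 8*0 = 0)
-58*G + t = -58*0 + 157/4 = 0 + 157/4 = 157/4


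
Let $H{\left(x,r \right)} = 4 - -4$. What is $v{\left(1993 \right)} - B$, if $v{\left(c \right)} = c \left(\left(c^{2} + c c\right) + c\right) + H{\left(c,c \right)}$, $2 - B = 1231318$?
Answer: $15837790687$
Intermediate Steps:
$B = -1231316$ ($B = 2 - 1231318 = -1231316$)
$H{\left(x,r \right)} = 8$ ($H{\left(x,r \right)} = 4 + 4 = 8$)
$v{\left(c \right)} = 8 + c \left(c + 2 c^{2}\right)$ ($v{\left(c \right)} = c \left(\left(c^{2} + c c\right) + c\right) + 8 = c \left(\left(c^{2} + c^{2}\right) + c\right) + 8 = c \left(2 c^{2} + c\right) + 8 = c \left(c + 2 c^{2}\right) + 8 = 8 + c \left(c + 2 c^{2}\right)$)
$v{\left(1993 \right)} - B = \left(8 + 1993^{2} + 2 \cdot 1993^{3}\right) - -1231316 = \left(8 + 3972049 + 2 \cdot 7916293657\right) + 1231316 = \left(8 + 3972049 + 15832587314\right) + 1231316 = 15836559371 + 1231316 = 15837790687$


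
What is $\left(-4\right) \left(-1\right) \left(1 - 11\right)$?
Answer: $-40$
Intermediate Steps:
$\left(-4\right) \left(-1\right) \left(1 - 11\right) = 4 \left(-10\right) = -40$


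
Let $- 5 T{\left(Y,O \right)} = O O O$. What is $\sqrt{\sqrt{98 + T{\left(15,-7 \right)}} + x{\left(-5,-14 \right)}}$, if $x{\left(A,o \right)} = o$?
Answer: $\frac{\sqrt{-350 + 35 \sqrt{85}}}{5} \approx 1.0453 i$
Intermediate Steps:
$T{\left(Y,O \right)} = - \frac{O^{3}}{5}$ ($T{\left(Y,O \right)} = - \frac{O O O}{5} = - \frac{O^{2} O}{5} = - \frac{O^{3}}{5}$)
$\sqrt{\sqrt{98 + T{\left(15,-7 \right)}} + x{\left(-5,-14 \right)}} = \sqrt{\sqrt{98 - \frac{\left(-7\right)^{3}}{5}} - 14} = \sqrt{\sqrt{98 - - \frac{343}{5}} - 14} = \sqrt{\sqrt{98 + \frac{343}{5}} - 14} = \sqrt{\sqrt{\frac{833}{5}} - 14} = \sqrt{\frac{7 \sqrt{85}}{5} - 14} = \sqrt{-14 + \frac{7 \sqrt{85}}{5}}$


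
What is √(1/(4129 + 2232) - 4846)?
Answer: 3*I*√21786711245/6361 ≈ 69.613*I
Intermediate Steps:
√(1/(4129 + 2232) - 4846) = √(1/6361 - 4846) = √(-30825405/6361) = 3*I*√21786711245/6361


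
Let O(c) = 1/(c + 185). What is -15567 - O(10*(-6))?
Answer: -1945876/125 ≈ -15567.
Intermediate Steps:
O(c) = 1/(185 + c)
-15567 - O(10*(-6)) = -15567 - 1/(185 + 10*(-6)) = -15567 - 1/(185 - 60) = -15567 - 1/125 = -1945876/125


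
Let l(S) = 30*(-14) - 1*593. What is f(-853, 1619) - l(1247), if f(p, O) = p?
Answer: 160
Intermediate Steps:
l(S) = -1013 (l(S) = -420 - 593 = -1013)
f(-853, 1619) - l(1247) = -853 - 1*(-1013) = -853 + 1013 = 160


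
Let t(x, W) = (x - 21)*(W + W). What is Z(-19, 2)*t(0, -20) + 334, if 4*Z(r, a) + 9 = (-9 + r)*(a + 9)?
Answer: -66236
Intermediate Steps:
Z(r, a) = -9/4 + (-9 + r)*(9 + a)/4 (Z(r, a) = -9/4 + ((-9 + r)*(a + 9))/4 = -9/4 + ((-9 + r)*(9 + a))/4 = -9/4 + (-9 + r)*(9 + a)/4)
t(x, W) = 2*W*(-21 + x) (t(x, W) = (-21 + x)*(2*W) = 2*W*(-21 + x))
Z(-19, 2)*t(0, -20) + 334 = (-45/2 - 9/4*2 + (9/4)*(-19) + (¼)*2*(-19))*(2*(-20)*(-21 + 0)) + 334 = (-45/2 - 9/2 - 171/4 - 19/2)*(2*(-20)*(-21)) + 334 = -317/4*840 + 334 = -66570 + 334 = -66236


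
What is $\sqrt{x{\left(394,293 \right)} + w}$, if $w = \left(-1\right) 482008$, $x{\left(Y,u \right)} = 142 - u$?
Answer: $i \sqrt{482159} \approx 694.38 i$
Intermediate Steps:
$w = -482008$
$\sqrt{x{\left(394,293 \right)} + w} = \sqrt{\left(142 - 293\right) - 482008} = \sqrt{-151 - 482008} = \sqrt{-482159} = i \sqrt{482159}$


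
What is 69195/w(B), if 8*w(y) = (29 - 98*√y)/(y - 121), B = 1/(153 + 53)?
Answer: -200063503500/81821 - 338038333500*√206/8427563 ≈ -3.0208e+6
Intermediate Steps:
B = 1/206 ≈ 0.0048544
w(y) = (29 - 98*√y)/(8*(-121 + y)) (w(y) = ((29 - 98*√y)/(y - 121))/8 = ((29 - 98*√y)/(-121 + y))/8 = (29 - 98*√y)/(8*(-121 + y)))
69195/w(B) = 69195/(((29 - 49*√206/103)/(8*(-121 + 1/206)))) = 69195/(((29 - 49*√206/103)/(8*(-24925/206)))) = 69195/(((⅛)*(-206/24925)*(29 - 49*√206/103))) = 69195/(-2987/99700 + 49*√206/99700)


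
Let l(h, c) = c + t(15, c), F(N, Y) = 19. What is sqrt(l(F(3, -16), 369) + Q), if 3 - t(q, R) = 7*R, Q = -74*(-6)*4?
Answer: I*sqrt(435) ≈ 20.857*I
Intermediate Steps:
Q = 1776 (Q = 444*4 = 1776)
t(q, R) = 3 - 7*R
l(h, c) = 3 - 6*c (l(h, c) = c + (3 - 7*c) = 3 - 6*c)
sqrt(l(F(3, -16), 369) + Q) = sqrt((3 - 6*369) + 1776) = sqrt((3 - 2214) + 1776) = sqrt(-2211 + 1776) = sqrt(-435) = I*sqrt(435)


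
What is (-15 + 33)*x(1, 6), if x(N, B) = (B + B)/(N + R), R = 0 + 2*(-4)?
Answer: -216/7 ≈ -30.857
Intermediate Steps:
R = -8 (R = 0 - 8 = -8)
x(N, B) = 2*B/(-8 + N) (x(N, B) = (B + B)/(N - 8) = (2*B)/(-8 + N) = 2*B/(-8 + N))
(-15 + 33)*x(1, 6) = (-15 + 33)*(2*6/(-8 + 1)) = 18*(2*6/(-7)) = 18*(2*6*(-⅐)) = 18*(-12/7) = -216/7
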